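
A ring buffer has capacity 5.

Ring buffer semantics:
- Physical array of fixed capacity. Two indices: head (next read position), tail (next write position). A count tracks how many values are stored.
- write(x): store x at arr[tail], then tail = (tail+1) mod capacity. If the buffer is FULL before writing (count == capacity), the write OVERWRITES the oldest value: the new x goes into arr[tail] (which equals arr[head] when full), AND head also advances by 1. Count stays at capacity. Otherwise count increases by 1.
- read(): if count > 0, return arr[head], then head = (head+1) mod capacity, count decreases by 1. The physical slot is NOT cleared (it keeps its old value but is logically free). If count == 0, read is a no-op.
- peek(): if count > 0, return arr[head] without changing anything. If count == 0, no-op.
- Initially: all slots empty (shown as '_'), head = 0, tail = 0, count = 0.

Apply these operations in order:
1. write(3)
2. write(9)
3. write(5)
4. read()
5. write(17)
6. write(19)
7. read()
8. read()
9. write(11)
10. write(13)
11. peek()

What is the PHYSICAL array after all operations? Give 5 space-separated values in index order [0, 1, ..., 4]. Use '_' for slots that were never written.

Answer: 11 13 5 17 19

Derivation:
After op 1 (write(3)): arr=[3 _ _ _ _] head=0 tail=1 count=1
After op 2 (write(9)): arr=[3 9 _ _ _] head=0 tail=2 count=2
After op 3 (write(5)): arr=[3 9 5 _ _] head=0 tail=3 count=3
After op 4 (read()): arr=[3 9 5 _ _] head=1 tail=3 count=2
After op 5 (write(17)): arr=[3 9 5 17 _] head=1 tail=4 count=3
After op 6 (write(19)): arr=[3 9 5 17 19] head=1 tail=0 count=4
After op 7 (read()): arr=[3 9 5 17 19] head=2 tail=0 count=3
After op 8 (read()): arr=[3 9 5 17 19] head=3 tail=0 count=2
After op 9 (write(11)): arr=[11 9 5 17 19] head=3 tail=1 count=3
After op 10 (write(13)): arr=[11 13 5 17 19] head=3 tail=2 count=4
After op 11 (peek()): arr=[11 13 5 17 19] head=3 tail=2 count=4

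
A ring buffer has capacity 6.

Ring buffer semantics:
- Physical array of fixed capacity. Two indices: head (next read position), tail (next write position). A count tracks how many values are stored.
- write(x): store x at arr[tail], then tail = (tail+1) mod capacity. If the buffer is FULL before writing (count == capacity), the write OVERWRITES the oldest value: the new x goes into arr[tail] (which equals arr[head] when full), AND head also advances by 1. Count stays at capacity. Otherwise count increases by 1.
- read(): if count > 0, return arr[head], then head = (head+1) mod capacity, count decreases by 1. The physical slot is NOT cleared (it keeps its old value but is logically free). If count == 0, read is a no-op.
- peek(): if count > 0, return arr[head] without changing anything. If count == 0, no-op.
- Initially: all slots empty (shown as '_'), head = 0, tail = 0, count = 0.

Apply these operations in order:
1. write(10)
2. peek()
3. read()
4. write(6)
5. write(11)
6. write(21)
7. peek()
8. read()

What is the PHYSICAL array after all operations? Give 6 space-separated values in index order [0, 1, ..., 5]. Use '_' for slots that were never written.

After op 1 (write(10)): arr=[10 _ _ _ _ _] head=0 tail=1 count=1
After op 2 (peek()): arr=[10 _ _ _ _ _] head=0 tail=1 count=1
After op 3 (read()): arr=[10 _ _ _ _ _] head=1 tail=1 count=0
After op 4 (write(6)): arr=[10 6 _ _ _ _] head=1 tail=2 count=1
After op 5 (write(11)): arr=[10 6 11 _ _ _] head=1 tail=3 count=2
After op 6 (write(21)): arr=[10 6 11 21 _ _] head=1 tail=4 count=3
After op 7 (peek()): arr=[10 6 11 21 _ _] head=1 tail=4 count=3
After op 8 (read()): arr=[10 6 11 21 _ _] head=2 tail=4 count=2

Answer: 10 6 11 21 _ _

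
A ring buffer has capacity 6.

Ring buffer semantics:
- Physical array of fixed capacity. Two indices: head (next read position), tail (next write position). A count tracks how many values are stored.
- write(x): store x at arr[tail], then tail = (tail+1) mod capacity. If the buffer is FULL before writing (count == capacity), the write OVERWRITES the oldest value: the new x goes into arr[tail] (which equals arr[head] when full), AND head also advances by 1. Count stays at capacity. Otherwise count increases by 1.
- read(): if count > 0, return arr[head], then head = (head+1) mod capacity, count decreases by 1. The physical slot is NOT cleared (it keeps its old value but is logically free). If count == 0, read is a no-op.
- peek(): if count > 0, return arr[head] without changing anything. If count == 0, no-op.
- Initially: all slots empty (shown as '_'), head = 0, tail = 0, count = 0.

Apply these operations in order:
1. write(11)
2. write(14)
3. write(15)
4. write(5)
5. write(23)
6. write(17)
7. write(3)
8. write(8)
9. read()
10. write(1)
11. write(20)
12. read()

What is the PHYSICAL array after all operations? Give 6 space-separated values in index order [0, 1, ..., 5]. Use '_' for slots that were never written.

After op 1 (write(11)): arr=[11 _ _ _ _ _] head=0 tail=1 count=1
After op 2 (write(14)): arr=[11 14 _ _ _ _] head=0 tail=2 count=2
After op 3 (write(15)): arr=[11 14 15 _ _ _] head=0 tail=3 count=3
After op 4 (write(5)): arr=[11 14 15 5 _ _] head=0 tail=4 count=4
After op 5 (write(23)): arr=[11 14 15 5 23 _] head=0 tail=5 count=5
After op 6 (write(17)): arr=[11 14 15 5 23 17] head=0 tail=0 count=6
After op 7 (write(3)): arr=[3 14 15 5 23 17] head=1 tail=1 count=6
After op 8 (write(8)): arr=[3 8 15 5 23 17] head=2 tail=2 count=6
After op 9 (read()): arr=[3 8 15 5 23 17] head=3 tail=2 count=5
After op 10 (write(1)): arr=[3 8 1 5 23 17] head=3 tail=3 count=6
After op 11 (write(20)): arr=[3 8 1 20 23 17] head=4 tail=4 count=6
After op 12 (read()): arr=[3 8 1 20 23 17] head=5 tail=4 count=5

Answer: 3 8 1 20 23 17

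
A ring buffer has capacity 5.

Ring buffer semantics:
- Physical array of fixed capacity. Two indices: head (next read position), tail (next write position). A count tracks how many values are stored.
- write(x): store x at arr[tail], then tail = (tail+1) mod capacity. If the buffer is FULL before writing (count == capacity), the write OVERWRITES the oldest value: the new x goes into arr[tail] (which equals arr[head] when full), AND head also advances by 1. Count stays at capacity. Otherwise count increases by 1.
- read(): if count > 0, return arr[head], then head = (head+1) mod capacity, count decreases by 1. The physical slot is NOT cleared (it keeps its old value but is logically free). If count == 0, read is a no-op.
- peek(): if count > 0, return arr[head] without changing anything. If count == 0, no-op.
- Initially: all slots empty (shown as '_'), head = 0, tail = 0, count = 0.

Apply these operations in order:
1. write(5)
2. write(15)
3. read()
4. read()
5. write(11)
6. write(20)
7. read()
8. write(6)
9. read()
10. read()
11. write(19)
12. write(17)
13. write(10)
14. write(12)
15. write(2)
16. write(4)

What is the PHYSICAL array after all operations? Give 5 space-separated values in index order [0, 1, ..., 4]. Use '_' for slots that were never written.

Answer: 4 17 10 12 2

Derivation:
After op 1 (write(5)): arr=[5 _ _ _ _] head=0 tail=1 count=1
After op 2 (write(15)): arr=[5 15 _ _ _] head=0 tail=2 count=2
After op 3 (read()): arr=[5 15 _ _ _] head=1 tail=2 count=1
After op 4 (read()): arr=[5 15 _ _ _] head=2 tail=2 count=0
After op 5 (write(11)): arr=[5 15 11 _ _] head=2 tail=3 count=1
After op 6 (write(20)): arr=[5 15 11 20 _] head=2 tail=4 count=2
After op 7 (read()): arr=[5 15 11 20 _] head=3 tail=4 count=1
After op 8 (write(6)): arr=[5 15 11 20 6] head=3 tail=0 count=2
After op 9 (read()): arr=[5 15 11 20 6] head=4 tail=0 count=1
After op 10 (read()): arr=[5 15 11 20 6] head=0 tail=0 count=0
After op 11 (write(19)): arr=[19 15 11 20 6] head=0 tail=1 count=1
After op 12 (write(17)): arr=[19 17 11 20 6] head=0 tail=2 count=2
After op 13 (write(10)): arr=[19 17 10 20 6] head=0 tail=3 count=3
After op 14 (write(12)): arr=[19 17 10 12 6] head=0 tail=4 count=4
After op 15 (write(2)): arr=[19 17 10 12 2] head=0 tail=0 count=5
After op 16 (write(4)): arr=[4 17 10 12 2] head=1 tail=1 count=5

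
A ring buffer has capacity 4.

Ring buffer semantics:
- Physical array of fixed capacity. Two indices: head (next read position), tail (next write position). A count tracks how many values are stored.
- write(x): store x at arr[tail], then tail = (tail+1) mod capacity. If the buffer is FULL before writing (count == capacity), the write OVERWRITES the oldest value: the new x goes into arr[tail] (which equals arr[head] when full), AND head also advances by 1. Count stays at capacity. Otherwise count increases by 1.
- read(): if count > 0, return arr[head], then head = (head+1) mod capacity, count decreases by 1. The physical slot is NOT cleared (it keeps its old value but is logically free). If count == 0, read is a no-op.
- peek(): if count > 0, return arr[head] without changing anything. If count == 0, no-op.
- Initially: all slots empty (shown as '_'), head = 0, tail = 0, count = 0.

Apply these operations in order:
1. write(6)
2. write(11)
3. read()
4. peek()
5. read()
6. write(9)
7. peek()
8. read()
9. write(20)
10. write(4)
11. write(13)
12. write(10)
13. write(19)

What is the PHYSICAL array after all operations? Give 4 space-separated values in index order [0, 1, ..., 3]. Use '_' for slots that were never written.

Answer: 4 13 10 19

Derivation:
After op 1 (write(6)): arr=[6 _ _ _] head=0 tail=1 count=1
After op 2 (write(11)): arr=[6 11 _ _] head=0 tail=2 count=2
After op 3 (read()): arr=[6 11 _ _] head=1 tail=2 count=1
After op 4 (peek()): arr=[6 11 _ _] head=1 tail=2 count=1
After op 5 (read()): arr=[6 11 _ _] head=2 tail=2 count=0
After op 6 (write(9)): arr=[6 11 9 _] head=2 tail=3 count=1
After op 7 (peek()): arr=[6 11 9 _] head=2 tail=3 count=1
After op 8 (read()): arr=[6 11 9 _] head=3 tail=3 count=0
After op 9 (write(20)): arr=[6 11 9 20] head=3 tail=0 count=1
After op 10 (write(4)): arr=[4 11 9 20] head=3 tail=1 count=2
After op 11 (write(13)): arr=[4 13 9 20] head=3 tail=2 count=3
After op 12 (write(10)): arr=[4 13 10 20] head=3 tail=3 count=4
After op 13 (write(19)): arr=[4 13 10 19] head=0 tail=0 count=4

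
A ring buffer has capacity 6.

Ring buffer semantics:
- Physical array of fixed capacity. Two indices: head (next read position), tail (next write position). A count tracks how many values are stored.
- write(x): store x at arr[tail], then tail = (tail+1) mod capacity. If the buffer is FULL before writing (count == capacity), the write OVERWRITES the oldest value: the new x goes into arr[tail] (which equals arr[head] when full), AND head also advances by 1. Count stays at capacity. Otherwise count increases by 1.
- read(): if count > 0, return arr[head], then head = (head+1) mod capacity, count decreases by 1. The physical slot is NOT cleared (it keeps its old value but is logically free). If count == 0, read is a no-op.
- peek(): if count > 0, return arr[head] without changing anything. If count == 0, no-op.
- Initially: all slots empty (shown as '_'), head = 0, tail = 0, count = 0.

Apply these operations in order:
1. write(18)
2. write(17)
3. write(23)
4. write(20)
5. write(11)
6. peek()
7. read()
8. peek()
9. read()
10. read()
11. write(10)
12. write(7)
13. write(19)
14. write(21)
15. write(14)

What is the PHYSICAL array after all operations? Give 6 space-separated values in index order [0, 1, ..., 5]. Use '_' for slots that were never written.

Answer: 7 19 21 14 11 10

Derivation:
After op 1 (write(18)): arr=[18 _ _ _ _ _] head=0 tail=1 count=1
After op 2 (write(17)): arr=[18 17 _ _ _ _] head=0 tail=2 count=2
After op 3 (write(23)): arr=[18 17 23 _ _ _] head=0 tail=3 count=3
After op 4 (write(20)): arr=[18 17 23 20 _ _] head=0 tail=4 count=4
After op 5 (write(11)): arr=[18 17 23 20 11 _] head=0 tail=5 count=5
After op 6 (peek()): arr=[18 17 23 20 11 _] head=0 tail=5 count=5
After op 7 (read()): arr=[18 17 23 20 11 _] head=1 tail=5 count=4
After op 8 (peek()): arr=[18 17 23 20 11 _] head=1 tail=5 count=4
After op 9 (read()): arr=[18 17 23 20 11 _] head=2 tail=5 count=3
After op 10 (read()): arr=[18 17 23 20 11 _] head=3 tail=5 count=2
After op 11 (write(10)): arr=[18 17 23 20 11 10] head=3 tail=0 count=3
After op 12 (write(7)): arr=[7 17 23 20 11 10] head=3 tail=1 count=4
After op 13 (write(19)): arr=[7 19 23 20 11 10] head=3 tail=2 count=5
After op 14 (write(21)): arr=[7 19 21 20 11 10] head=3 tail=3 count=6
After op 15 (write(14)): arr=[7 19 21 14 11 10] head=4 tail=4 count=6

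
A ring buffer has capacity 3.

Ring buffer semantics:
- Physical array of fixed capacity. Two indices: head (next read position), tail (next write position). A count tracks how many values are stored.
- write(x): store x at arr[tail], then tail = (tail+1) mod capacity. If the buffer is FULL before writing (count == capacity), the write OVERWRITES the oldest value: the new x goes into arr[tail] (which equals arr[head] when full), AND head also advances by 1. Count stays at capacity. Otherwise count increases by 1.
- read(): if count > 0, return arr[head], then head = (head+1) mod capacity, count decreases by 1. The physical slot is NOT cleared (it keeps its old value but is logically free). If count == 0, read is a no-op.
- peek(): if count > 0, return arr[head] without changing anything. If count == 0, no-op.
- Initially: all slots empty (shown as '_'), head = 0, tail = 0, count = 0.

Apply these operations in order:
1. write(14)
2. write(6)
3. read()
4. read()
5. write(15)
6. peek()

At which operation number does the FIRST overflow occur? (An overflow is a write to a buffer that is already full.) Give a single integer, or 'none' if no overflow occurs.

After op 1 (write(14)): arr=[14 _ _] head=0 tail=1 count=1
After op 2 (write(6)): arr=[14 6 _] head=0 tail=2 count=2
After op 3 (read()): arr=[14 6 _] head=1 tail=2 count=1
After op 4 (read()): arr=[14 6 _] head=2 tail=2 count=0
After op 5 (write(15)): arr=[14 6 15] head=2 tail=0 count=1
After op 6 (peek()): arr=[14 6 15] head=2 tail=0 count=1

Answer: none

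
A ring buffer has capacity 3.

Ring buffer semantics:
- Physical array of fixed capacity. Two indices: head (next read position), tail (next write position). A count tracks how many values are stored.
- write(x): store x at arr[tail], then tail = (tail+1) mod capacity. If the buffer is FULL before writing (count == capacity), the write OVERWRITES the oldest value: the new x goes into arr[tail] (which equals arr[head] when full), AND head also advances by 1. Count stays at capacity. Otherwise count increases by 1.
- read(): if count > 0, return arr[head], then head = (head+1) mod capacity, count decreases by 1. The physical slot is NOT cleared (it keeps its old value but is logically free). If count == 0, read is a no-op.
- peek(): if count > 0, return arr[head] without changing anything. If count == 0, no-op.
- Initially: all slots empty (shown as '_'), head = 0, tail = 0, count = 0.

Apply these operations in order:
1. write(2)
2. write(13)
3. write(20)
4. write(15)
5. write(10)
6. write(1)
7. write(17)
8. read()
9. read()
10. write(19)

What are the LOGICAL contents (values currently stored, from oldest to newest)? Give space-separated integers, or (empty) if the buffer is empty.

Answer: 17 19

Derivation:
After op 1 (write(2)): arr=[2 _ _] head=0 tail=1 count=1
After op 2 (write(13)): arr=[2 13 _] head=0 tail=2 count=2
After op 3 (write(20)): arr=[2 13 20] head=0 tail=0 count=3
After op 4 (write(15)): arr=[15 13 20] head=1 tail=1 count=3
After op 5 (write(10)): arr=[15 10 20] head=2 tail=2 count=3
After op 6 (write(1)): arr=[15 10 1] head=0 tail=0 count=3
After op 7 (write(17)): arr=[17 10 1] head=1 tail=1 count=3
After op 8 (read()): arr=[17 10 1] head=2 tail=1 count=2
After op 9 (read()): arr=[17 10 1] head=0 tail=1 count=1
After op 10 (write(19)): arr=[17 19 1] head=0 tail=2 count=2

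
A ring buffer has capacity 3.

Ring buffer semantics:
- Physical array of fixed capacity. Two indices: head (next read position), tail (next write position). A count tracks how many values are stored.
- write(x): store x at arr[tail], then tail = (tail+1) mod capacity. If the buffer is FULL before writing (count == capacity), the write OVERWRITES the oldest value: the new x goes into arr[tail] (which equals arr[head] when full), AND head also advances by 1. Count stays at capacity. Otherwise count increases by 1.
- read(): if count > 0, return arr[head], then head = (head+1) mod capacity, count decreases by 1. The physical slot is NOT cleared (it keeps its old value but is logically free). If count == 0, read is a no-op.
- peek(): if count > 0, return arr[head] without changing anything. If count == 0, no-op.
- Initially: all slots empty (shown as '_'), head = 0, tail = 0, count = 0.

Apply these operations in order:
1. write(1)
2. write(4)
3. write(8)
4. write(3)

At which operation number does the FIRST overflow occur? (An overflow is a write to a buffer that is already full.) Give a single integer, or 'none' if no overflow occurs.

After op 1 (write(1)): arr=[1 _ _] head=0 tail=1 count=1
After op 2 (write(4)): arr=[1 4 _] head=0 tail=2 count=2
After op 3 (write(8)): arr=[1 4 8] head=0 tail=0 count=3
After op 4 (write(3)): arr=[3 4 8] head=1 tail=1 count=3

Answer: 4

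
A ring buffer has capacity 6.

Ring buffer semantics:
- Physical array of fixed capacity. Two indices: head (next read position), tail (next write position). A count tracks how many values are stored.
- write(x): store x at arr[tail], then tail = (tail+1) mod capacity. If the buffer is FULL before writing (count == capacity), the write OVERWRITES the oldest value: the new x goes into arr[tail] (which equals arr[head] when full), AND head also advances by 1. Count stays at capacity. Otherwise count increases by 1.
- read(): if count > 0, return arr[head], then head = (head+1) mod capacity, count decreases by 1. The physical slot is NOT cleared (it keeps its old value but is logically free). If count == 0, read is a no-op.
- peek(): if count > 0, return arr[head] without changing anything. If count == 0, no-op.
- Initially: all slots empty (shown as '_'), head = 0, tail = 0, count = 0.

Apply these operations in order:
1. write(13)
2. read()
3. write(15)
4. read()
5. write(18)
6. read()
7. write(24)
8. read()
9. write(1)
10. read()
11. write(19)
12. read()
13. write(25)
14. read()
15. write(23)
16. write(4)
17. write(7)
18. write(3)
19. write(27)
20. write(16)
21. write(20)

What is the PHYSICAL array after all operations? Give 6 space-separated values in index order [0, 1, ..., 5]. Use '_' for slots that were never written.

After op 1 (write(13)): arr=[13 _ _ _ _ _] head=0 tail=1 count=1
After op 2 (read()): arr=[13 _ _ _ _ _] head=1 tail=1 count=0
After op 3 (write(15)): arr=[13 15 _ _ _ _] head=1 tail=2 count=1
After op 4 (read()): arr=[13 15 _ _ _ _] head=2 tail=2 count=0
After op 5 (write(18)): arr=[13 15 18 _ _ _] head=2 tail=3 count=1
After op 6 (read()): arr=[13 15 18 _ _ _] head=3 tail=3 count=0
After op 7 (write(24)): arr=[13 15 18 24 _ _] head=3 tail=4 count=1
After op 8 (read()): arr=[13 15 18 24 _ _] head=4 tail=4 count=0
After op 9 (write(1)): arr=[13 15 18 24 1 _] head=4 tail=5 count=1
After op 10 (read()): arr=[13 15 18 24 1 _] head=5 tail=5 count=0
After op 11 (write(19)): arr=[13 15 18 24 1 19] head=5 tail=0 count=1
After op 12 (read()): arr=[13 15 18 24 1 19] head=0 tail=0 count=0
After op 13 (write(25)): arr=[25 15 18 24 1 19] head=0 tail=1 count=1
After op 14 (read()): arr=[25 15 18 24 1 19] head=1 tail=1 count=0
After op 15 (write(23)): arr=[25 23 18 24 1 19] head=1 tail=2 count=1
After op 16 (write(4)): arr=[25 23 4 24 1 19] head=1 tail=3 count=2
After op 17 (write(7)): arr=[25 23 4 7 1 19] head=1 tail=4 count=3
After op 18 (write(3)): arr=[25 23 4 7 3 19] head=1 tail=5 count=4
After op 19 (write(27)): arr=[25 23 4 7 3 27] head=1 tail=0 count=5
After op 20 (write(16)): arr=[16 23 4 7 3 27] head=1 tail=1 count=6
After op 21 (write(20)): arr=[16 20 4 7 3 27] head=2 tail=2 count=6

Answer: 16 20 4 7 3 27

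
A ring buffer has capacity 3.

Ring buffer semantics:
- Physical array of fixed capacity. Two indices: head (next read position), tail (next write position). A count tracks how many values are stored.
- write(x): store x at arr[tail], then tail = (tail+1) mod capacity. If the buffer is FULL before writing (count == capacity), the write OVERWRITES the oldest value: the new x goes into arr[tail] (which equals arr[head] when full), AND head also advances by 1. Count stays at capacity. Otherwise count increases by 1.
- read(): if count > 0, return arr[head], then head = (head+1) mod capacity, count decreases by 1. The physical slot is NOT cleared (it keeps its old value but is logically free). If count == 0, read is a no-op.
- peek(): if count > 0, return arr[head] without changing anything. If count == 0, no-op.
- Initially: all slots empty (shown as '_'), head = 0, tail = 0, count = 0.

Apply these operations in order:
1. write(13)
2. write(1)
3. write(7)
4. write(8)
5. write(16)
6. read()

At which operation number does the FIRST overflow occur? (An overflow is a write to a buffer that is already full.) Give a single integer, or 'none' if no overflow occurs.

Answer: 4

Derivation:
After op 1 (write(13)): arr=[13 _ _] head=0 tail=1 count=1
After op 2 (write(1)): arr=[13 1 _] head=0 tail=2 count=2
After op 3 (write(7)): arr=[13 1 7] head=0 tail=0 count=3
After op 4 (write(8)): arr=[8 1 7] head=1 tail=1 count=3
After op 5 (write(16)): arr=[8 16 7] head=2 tail=2 count=3
After op 6 (read()): arr=[8 16 7] head=0 tail=2 count=2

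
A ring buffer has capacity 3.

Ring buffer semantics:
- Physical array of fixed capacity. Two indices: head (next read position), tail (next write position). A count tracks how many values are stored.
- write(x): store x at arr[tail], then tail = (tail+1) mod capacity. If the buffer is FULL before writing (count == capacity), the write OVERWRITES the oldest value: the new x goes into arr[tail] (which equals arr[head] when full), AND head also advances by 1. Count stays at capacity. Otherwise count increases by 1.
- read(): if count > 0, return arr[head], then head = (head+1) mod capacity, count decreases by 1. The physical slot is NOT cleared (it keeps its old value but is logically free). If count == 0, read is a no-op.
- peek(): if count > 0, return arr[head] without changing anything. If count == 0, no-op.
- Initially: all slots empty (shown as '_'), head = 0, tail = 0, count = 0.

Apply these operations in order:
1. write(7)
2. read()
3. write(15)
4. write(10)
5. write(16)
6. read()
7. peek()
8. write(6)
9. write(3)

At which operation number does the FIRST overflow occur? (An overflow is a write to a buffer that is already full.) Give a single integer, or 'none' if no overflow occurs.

Answer: 9

Derivation:
After op 1 (write(7)): arr=[7 _ _] head=0 tail=1 count=1
After op 2 (read()): arr=[7 _ _] head=1 tail=1 count=0
After op 3 (write(15)): arr=[7 15 _] head=1 tail=2 count=1
After op 4 (write(10)): arr=[7 15 10] head=1 tail=0 count=2
After op 5 (write(16)): arr=[16 15 10] head=1 tail=1 count=3
After op 6 (read()): arr=[16 15 10] head=2 tail=1 count=2
After op 7 (peek()): arr=[16 15 10] head=2 tail=1 count=2
After op 8 (write(6)): arr=[16 6 10] head=2 tail=2 count=3
After op 9 (write(3)): arr=[16 6 3] head=0 tail=0 count=3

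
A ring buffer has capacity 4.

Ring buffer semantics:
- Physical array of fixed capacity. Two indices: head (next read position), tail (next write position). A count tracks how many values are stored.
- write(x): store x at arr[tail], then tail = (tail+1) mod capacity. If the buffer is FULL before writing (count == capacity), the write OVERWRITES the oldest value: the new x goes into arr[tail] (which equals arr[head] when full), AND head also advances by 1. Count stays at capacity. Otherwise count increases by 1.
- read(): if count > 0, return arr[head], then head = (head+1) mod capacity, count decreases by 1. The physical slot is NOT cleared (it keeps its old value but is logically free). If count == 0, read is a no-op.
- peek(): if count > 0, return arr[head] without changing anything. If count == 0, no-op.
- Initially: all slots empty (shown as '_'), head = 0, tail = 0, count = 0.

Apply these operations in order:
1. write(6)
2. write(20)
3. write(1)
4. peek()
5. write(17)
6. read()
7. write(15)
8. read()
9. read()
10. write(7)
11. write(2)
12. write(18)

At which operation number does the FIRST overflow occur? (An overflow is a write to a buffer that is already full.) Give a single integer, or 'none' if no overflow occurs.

After op 1 (write(6)): arr=[6 _ _ _] head=0 tail=1 count=1
After op 2 (write(20)): arr=[6 20 _ _] head=0 tail=2 count=2
After op 3 (write(1)): arr=[6 20 1 _] head=0 tail=3 count=3
After op 4 (peek()): arr=[6 20 1 _] head=0 tail=3 count=3
After op 5 (write(17)): arr=[6 20 1 17] head=0 tail=0 count=4
After op 6 (read()): arr=[6 20 1 17] head=1 tail=0 count=3
After op 7 (write(15)): arr=[15 20 1 17] head=1 tail=1 count=4
After op 8 (read()): arr=[15 20 1 17] head=2 tail=1 count=3
After op 9 (read()): arr=[15 20 1 17] head=3 tail=1 count=2
After op 10 (write(7)): arr=[15 7 1 17] head=3 tail=2 count=3
After op 11 (write(2)): arr=[15 7 2 17] head=3 tail=3 count=4
After op 12 (write(18)): arr=[15 7 2 18] head=0 tail=0 count=4

Answer: 12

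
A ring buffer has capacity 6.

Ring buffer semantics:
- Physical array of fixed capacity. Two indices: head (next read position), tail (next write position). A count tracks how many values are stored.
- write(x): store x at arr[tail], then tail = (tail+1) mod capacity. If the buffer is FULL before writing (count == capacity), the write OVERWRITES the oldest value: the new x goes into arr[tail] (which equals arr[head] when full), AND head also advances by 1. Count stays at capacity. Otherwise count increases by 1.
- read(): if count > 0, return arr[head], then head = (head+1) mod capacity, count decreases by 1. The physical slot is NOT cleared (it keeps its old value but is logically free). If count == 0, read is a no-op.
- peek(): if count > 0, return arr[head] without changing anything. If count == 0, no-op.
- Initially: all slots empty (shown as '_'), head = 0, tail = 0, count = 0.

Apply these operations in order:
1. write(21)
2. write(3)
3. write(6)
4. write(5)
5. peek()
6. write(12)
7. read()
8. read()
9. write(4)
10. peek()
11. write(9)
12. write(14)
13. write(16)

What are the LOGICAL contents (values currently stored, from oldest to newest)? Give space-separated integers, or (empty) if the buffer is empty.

Answer: 5 12 4 9 14 16

Derivation:
After op 1 (write(21)): arr=[21 _ _ _ _ _] head=0 tail=1 count=1
After op 2 (write(3)): arr=[21 3 _ _ _ _] head=0 tail=2 count=2
After op 3 (write(6)): arr=[21 3 6 _ _ _] head=0 tail=3 count=3
After op 4 (write(5)): arr=[21 3 6 5 _ _] head=0 tail=4 count=4
After op 5 (peek()): arr=[21 3 6 5 _ _] head=0 tail=4 count=4
After op 6 (write(12)): arr=[21 3 6 5 12 _] head=0 tail=5 count=5
After op 7 (read()): arr=[21 3 6 5 12 _] head=1 tail=5 count=4
After op 8 (read()): arr=[21 3 6 5 12 _] head=2 tail=5 count=3
After op 9 (write(4)): arr=[21 3 6 5 12 4] head=2 tail=0 count=4
After op 10 (peek()): arr=[21 3 6 5 12 4] head=2 tail=0 count=4
After op 11 (write(9)): arr=[9 3 6 5 12 4] head=2 tail=1 count=5
After op 12 (write(14)): arr=[9 14 6 5 12 4] head=2 tail=2 count=6
After op 13 (write(16)): arr=[9 14 16 5 12 4] head=3 tail=3 count=6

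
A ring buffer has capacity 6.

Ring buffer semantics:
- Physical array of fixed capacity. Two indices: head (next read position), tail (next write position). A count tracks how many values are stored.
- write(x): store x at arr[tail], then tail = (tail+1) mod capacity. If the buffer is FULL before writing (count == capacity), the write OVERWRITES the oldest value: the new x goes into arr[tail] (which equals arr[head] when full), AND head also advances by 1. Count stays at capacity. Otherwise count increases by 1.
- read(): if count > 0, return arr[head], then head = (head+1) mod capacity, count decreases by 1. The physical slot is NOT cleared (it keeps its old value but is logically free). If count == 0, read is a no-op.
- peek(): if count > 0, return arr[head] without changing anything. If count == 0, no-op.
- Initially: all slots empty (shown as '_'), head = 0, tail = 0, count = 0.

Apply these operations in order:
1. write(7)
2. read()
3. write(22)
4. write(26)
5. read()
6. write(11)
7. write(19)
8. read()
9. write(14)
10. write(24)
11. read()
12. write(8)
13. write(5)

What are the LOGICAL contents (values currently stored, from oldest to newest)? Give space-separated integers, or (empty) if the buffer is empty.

Answer: 19 14 24 8 5

Derivation:
After op 1 (write(7)): arr=[7 _ _ _ _ _] head=0 tail=1 count=1
After op 2 (read()): arr=[7 _ _ _ _ _] head=1 tail=1 count=0
After op 3 (write(22)): arr=[7 22 _ _ _ _] head=1 tail=2 count=1
After op 4 (write(26)): arr=[7 22 26 _ _ _] head=1 tail=3 count=2
After op 5 (read()): arr=[7 22 26 _ _ _] head=2 tail=3 count=1
After op 6 (write(11)): arr=[7 22 26 11 _ _] head=2 tail=4 count=2
After op 7 (write(19)): arr=[7 22 26 11 19 _] head=2 tail=5 count=3
After op 8 (read()): arr=[7 22 26 11 19 _] head=3 tail=5 count=2
After op 9 (write(14)): arr=[7 22 26 11 19 14] head=3 tail=0 count=3
After op 10 (write(24)): arr=[24 22 26 11 19 14] head=3 tail=1 count=4
After op 11 (read()): arr=[24 22 26 11 19 14] head=4 tail=1 count=3
After op 12 (write(8)): arr=[24 8 26 11 19 14] head=4 tail=2 count=4
After op 13 (write(5)): arr=[24 8 5 11 19 14] head=4 tail=3 count=5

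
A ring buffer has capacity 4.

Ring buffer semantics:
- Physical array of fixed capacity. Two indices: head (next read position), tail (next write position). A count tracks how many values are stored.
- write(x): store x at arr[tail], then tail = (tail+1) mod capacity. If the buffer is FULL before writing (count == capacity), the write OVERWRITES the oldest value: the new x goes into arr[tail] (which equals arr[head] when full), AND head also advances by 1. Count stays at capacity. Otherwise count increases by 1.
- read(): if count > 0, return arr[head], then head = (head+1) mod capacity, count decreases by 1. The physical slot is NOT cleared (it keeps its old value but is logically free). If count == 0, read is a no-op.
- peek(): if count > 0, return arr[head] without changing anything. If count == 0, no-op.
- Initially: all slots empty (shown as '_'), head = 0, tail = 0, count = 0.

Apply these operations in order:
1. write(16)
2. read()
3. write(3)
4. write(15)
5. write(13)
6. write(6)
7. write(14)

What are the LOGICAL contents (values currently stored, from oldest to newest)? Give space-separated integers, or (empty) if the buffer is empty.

After op 1 (write(16)): arr=[16 _ _ _] head=0 tail=1 count=1
After op 2 (read()): arr=[16 _ _ _] head=1 tail=1 count=0
After op 3 (write(3)): arr=[16 3 _ _] head=1 tail=2 count=1
After op 4 (write(15)): arr=[16 3 15 _] head=1 tail=3 count=2
After op 5 (write(13)): arr=[16 3 15 13] head=1 tail=0 count=3
After op 6 (write(6)): arr=[6 3 15 13] head=1 tail=1 count=4
After op 7 (write(14)): arr=[6 14 15 13] head=2 tail=2 count=4

Answer: 15 13 6 14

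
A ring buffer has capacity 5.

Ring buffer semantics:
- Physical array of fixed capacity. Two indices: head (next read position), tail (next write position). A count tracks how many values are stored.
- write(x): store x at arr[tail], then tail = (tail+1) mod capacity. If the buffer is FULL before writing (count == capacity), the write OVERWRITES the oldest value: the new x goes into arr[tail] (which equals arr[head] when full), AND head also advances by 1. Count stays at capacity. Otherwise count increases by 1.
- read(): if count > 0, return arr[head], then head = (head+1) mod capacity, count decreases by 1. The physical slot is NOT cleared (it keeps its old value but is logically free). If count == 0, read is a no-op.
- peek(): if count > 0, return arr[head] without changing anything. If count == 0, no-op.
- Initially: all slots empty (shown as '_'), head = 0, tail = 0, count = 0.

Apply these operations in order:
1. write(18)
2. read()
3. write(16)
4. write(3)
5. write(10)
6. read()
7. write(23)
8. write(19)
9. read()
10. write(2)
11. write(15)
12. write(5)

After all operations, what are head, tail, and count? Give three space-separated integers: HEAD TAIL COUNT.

Answer: 4 4 5

Derivation:
After op 1 (write(18)): arr=[18 _ _ _ _] head=0 tail=1 count=1
After op 2 (read()): arr=[18 _ _ _ _] head=1 tail=1 count=0
After op 3 (write(16)): arr=[18 16 _ _ _] head=1 tail=2 count=1
After op 4 (write(3)): arr=[18 16 3 _ _] head=1 tail=3 count=2
After op 5 (write(10)): arr=[18 16 3 10 _] head=1 tail=4 count=3
After op 6 (read()): arr=[18 16 3 10 _] head=2 tail=4 count=2
After op 7 (write(23)): arr=[18 16 3 10 23] head=2 tail=0 count=3
After op 8 (write(19)): arr=[19 16 3 10 23] head=2 tail=1 count=4
After op 9 (read()): arr=[19 16 3 10 23] head=3 tail=1 count=3
After op 10 (write(2)): arr=[19 2 3 10 23] head=3 tail=2 count=4
After op 11 (write(15)): arr=[19 2 15 10 23] head=3 tail=3 count=5
After op 12 (write(5)): arr=[19 2 15 5 23] head=4 tail=4 count=5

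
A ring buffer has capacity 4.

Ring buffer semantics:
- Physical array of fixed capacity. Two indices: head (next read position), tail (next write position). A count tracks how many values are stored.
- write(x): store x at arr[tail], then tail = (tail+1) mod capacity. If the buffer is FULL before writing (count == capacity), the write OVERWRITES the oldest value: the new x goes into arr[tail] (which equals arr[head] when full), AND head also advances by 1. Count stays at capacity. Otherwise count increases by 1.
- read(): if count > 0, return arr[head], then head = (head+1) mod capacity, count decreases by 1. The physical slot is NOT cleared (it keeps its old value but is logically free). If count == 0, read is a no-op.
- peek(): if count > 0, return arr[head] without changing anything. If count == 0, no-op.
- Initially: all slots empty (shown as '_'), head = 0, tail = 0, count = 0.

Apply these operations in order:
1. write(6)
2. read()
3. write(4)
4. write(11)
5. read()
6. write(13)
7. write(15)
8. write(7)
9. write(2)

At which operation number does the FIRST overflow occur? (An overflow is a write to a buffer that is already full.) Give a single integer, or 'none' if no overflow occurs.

Answer: 9

Derivation:
After op 1 (write(6)): arr=[6 _ _ _] head=0 tail=1 count=1
After op 2 (read()): arr=[6 _ _ _] head=1 tail=1 count=0
After op 3 (write(4)): arr=[6 4 _ _] head=1 tail=2 count=1
After op 4 (write(11)): arr=[6 4 11 _] head=1 tail=3 count=2
After op 5 (read()): arr=[6 4 11 _] head=2 tail=3 count=1
After op 6 (write(13)): arr=[6 4 11 13] head=2 tail=0 count=2
After op 7 (write(15)): arr=[15 4 11 13] head=2 tail=1 count=3
After op 8 (write(7)): arr=[15 7 11 13] head=2 tail=2 count=4
After op 9 (write(2)): arr=[15 7 2 13] head=3 tail=3 count=4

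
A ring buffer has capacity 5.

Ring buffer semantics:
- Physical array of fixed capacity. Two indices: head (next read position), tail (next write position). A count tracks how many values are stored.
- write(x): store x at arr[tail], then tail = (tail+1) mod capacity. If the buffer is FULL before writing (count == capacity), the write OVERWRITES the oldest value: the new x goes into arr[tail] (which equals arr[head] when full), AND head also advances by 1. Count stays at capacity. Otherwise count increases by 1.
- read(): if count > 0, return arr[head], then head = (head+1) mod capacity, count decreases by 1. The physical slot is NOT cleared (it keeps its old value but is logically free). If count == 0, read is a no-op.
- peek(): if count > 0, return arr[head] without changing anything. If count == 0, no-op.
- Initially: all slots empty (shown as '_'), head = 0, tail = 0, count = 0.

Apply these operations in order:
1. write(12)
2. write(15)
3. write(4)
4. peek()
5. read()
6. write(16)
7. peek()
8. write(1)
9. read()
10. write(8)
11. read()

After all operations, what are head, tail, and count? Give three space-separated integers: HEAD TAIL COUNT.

After op 1 (write(12)): arr=[12 _ _ _ _] head=0 tail=1 count=1
After op 2 (write(15)): arr=[12 15 _ _ _] head=0 tail=2 count=2
After op 3 (write(4)): arr=[12 15 4 _ _] head=0 tail=3 count=3
After op 4 (peek()): arr=[12 15 4 _ _] head=0 tail=3 count=3
After op 5 (read()): arr=[12 15 4 _ _] head=1 tail=3 count=2
After op 6 (write(16)): arr=[12 15 4 16 _] head=1 tail=4 count=3
After op 7 (peek()): arr=[12 15 4 16 _] head=1 tail=4 count=3
After op 8 (write(1)): arr=[12 15 4 16 1] head=1 tail=0 count=4
After op 9 (read()): arr=[12 15 4 16 1] head=2 tail=0 count=3
After op 10 (write(8)): arr=[8 15 4 16 1] head=2 tail=1 count=4
After op 11 (read()): arr=[8 15 4 16 1] head=3 tail=1 count=3

Answer: 3 1 3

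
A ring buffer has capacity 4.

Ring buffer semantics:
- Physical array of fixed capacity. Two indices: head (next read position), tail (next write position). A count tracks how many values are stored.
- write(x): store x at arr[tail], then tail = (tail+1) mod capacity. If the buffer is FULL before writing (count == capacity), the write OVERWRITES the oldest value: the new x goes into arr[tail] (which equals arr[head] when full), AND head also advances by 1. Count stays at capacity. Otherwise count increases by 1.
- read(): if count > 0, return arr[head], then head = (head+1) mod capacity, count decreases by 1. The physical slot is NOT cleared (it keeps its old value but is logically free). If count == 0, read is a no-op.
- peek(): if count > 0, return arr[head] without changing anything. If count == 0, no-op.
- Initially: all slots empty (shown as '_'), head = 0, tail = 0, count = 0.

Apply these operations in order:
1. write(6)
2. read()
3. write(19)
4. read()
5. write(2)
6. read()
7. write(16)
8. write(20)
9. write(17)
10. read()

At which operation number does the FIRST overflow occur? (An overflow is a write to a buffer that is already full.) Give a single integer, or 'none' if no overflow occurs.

Answer: none

Derivation:
After op 1 (write(6)): arr=[6 _ _ _] head=0 tail=1 count=1
After op 2 (read()): arr=[6 _ _ _] head=1 tail=1 count=0
After op 3 (write(19)): arr=[6 19 _ _] head=1 tail=2 count=1
After op 4 (read()): arr=[6 19 _ _] head=2 tail=2 count=0
After op 5 (write(2)): arr=[6 19 2 _] head=2 tail=3 count=1
After op 6 (read()): arr=[6 19 2 _] head=3 tail=3 count=0
After op 7 (write(16)): arr=[6 19 2 16] head=3 tail=0 count=1
After op 8 (write(20)): arr=[20 19 2 16] head=3 tail=1 count=2
After op 9 (write(17)): arr=[20 17 2 16] head=3 tail=2 count=3
After op 10 (read()): arr=[20 17 2 16] head=0 tail=2 count=2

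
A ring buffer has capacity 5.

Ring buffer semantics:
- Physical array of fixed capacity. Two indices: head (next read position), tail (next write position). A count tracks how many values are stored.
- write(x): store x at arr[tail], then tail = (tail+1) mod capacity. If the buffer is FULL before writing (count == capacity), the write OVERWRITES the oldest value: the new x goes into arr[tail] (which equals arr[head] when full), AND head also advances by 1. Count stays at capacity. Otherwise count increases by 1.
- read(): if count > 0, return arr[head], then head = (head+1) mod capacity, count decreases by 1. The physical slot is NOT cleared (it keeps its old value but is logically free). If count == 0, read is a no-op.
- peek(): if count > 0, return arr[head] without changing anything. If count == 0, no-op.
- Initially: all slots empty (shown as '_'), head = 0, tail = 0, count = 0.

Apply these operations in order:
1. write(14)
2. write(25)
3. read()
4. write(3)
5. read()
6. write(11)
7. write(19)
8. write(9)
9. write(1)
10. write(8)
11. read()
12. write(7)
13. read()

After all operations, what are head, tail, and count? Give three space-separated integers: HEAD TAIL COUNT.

Answer: 0 4 4

Derivation:
After op 1 (write(14)): arr=[14 _ _ _ _] head=0 tail=1 count=1
After op 2 (write(25)): arr=[14 25 _ _ _] head=0 tail=2 count=2
After op 3 (read()): arr=[14 25 _ _ _] head=1 tail=2 count=1
After op 4 (write(3)): arr=[14 25 3 _ _] head=1 tail=3 count=2
After op 5 (read()): arr=[14 25 3 _ _] head=2 tail=3 count=1
After op 6 (write(11)): arr=[14 25 3 11 _] head=2 tail=4 count=2
After op 7 (write(19)): arr=[14 25 3 11 19] head=2 tail=0 count=3
After op 8 (write(9)): arr=[9 25 3 11 19] head=2 tail=1 count=4
After op 9 (write(1)): arr=[9 1 3 11 19] head=2 tail=2 count=5
After op 10 (write(8)): arr=[9 1 8 11 19] head=3 tail=3 count=5
After op 11 (read()): arr=[9 1 8 11 19] head=4 tail=3 count=4
After op 12 (write(7)): arr=[9 1 8 7 19] head=4 tail=4 count=5
After op 13 (read()): arr=[9 1 8 7 19] head=0 tail=4 count=4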